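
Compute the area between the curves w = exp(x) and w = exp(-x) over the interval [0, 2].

On [0, 2], (exp(x)) - (exp(-x)) = exp(x) - exp(-x) is ≥ 0 throughout, so the area is a single integral of |exp(x) - exp(-x)|.
∫[0,2] (exp(x) - exp(-x)) dx = -2 + exp(-2) + exp(2).

-2 + exp(-2) + exp(2)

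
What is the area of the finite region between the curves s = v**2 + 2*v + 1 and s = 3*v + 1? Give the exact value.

1/6

Both boundary curves give s as a function of v, so integrate with respect to v. Setting them equal: v**2 - v = 0, i.e. v*(v - 1) = 0, so they meet at v = 0, 1.
For v in [0, 1], s = v**2 + 2*v + 1 is on the left; area = ∫[0,1] (-(v**2 - v)) dv = 1/6.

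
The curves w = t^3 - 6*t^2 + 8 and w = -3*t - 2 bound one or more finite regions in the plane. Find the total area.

81/2

Set the curves equal: t^3 - 6*t^2 + 8 = -3*t - 2, so t^3 - 6*t^2 + 3*t + 10 = 0, which factors as (t - 5)*(t - 2)*(t + 1) = 0. The curves meet at t = -1, 2, 5.
On [-1, 2], w = t^3 - 6*t^2 + 8 is on top; that piece has area ∫[-1,2] (t^3 - 6*t^2 + 3*t + 10) dt = 81/4.
On [2, 5], w = -3*t - 2 is on top; that piece has area ∫[2,5] (-(t^3 - 6*t^2 + 3*t + 10)) dt = 81/4.
Total enclosed area = 81/4 + 81/4 = 81/2.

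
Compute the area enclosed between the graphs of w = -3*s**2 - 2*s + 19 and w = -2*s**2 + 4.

Set the curves equal: -3*s**2 - 2*s + 19 = -2*s**2 + 4, so -s**2 - 2*s + 15 = 0, which factors as -(s - 3)*(s + 5) = 0. The curves meet at s = -5, 3.
On [-5, 3], w = -3*s**2 - 2*s + 19 is on top; that piece has area ∫[-5,3] (-s**2 - 2*s + 15) ds = 256/3.

256/3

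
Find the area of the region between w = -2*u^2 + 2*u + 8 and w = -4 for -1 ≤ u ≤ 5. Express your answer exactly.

The difference (-2*u^2 + 2*u + 8) - (-4) = -2*u^2 + 2*u + 12 changes sign at u = 3 inside [-1, 5], so split the integral there.
∫[-1,3] (-2*u^2 + 2*u + 12) du = 112/3.
∫[3,5] (-2*u^2 + 2*u + 12) du = -76/3; the area of that piece is 76/3.
Total area = 112/3 + 76/3 = 188/3.

188/3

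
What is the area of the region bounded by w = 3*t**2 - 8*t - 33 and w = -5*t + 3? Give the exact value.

Set the curves equal: 3*t**2 - 8*t - 33 = -5*t + 3, so 3*t**2 - 3*t - 36 = 0, which factors as 3*(t - 4)*(t + 3) = 0. The curves meet at t = -3, 4.
On [-3, 4], w = -5*t + 3 is on top; that piece has area ∫[-3,4] (-(3*t**2 - 3*t - 36)) dt = 343/2.

343/2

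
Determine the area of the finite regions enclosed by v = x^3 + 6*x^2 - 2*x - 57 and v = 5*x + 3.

Set the curves equal: x^3 + 6*x^2 - 2*x - 57 = 5*x + 3, so x^3 + 6*x^2 - 7*x - 60 = 0, which factors as (x - 3)*(x + 4)*(x + 5) = 0. The curves meet at x = -5, -4, 3.
On [-5, -4], v = x^3 + 6*x^2 - 2*x - 57 is on top; that piece has area ∫[-5,-4] (x^3 + 6*x^2 - 7*x - 60) dx = 5/4.
On [-4, 3], v = 5*x + 3 is on top; that piece has area ∫[-4,3] (-(x^3 + 6*x^2 - 7*x - 60)) dx = 1029/4.
Total enclosed area = 5/4 + 1029/4 = 517/2.

517/2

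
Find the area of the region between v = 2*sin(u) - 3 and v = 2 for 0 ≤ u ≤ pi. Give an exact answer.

On [0, pi], (2*sin(u) - 3) - (2) = 2*sin(u) - 5 is ≤ 0 throughout, so the area is a single integral of |2*sin(u) - 5|.
∫[0,pi] (2*sin(u) - 5) du = 4 - 5*pi; the area of that piece is -4 + 5*pi.

-4 + 5*pi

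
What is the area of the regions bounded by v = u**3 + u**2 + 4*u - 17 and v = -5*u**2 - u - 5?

Set the curves equal: u**3 + u**2 + 4*u - 17 = -5*u**2 - u - 5, so u**3 + 6*u**2 + 5*u - 12 = 0, which factors as (u - 1)*(u + 3)*(u + 4) = 0. The curves meet at u = -4, -3, 1.
On [-4, -3], v = u**3 + u**2 + 4*u - 17 is on top; that piece has area ∫[-4,-3] (u**3 + 6*u**2 + 5*u - 12) du = 3/4.
On [-3, 1], v = -5*u**2 - u - 5 is on top; that piece has area ∫[-3,1] (-(u**3 + 6*u**2 + 5*u - 12)) du = 32.
Total enclosed area = 3/4 + 32 = 131/4.

131/4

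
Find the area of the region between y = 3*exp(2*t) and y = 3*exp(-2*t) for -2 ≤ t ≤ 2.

-6 + 3*exp(-4) + 3*exp(4)

The difference (3*exp(2*t)) - (3*exp(-2*t)) = 3*exp(2*t) - 3*exp(-2*t) changes sign at t = 0 inside [-2, 2], so split the integral there.
∫[-2,0] (3*exp(2*t) - 3*exp(-2*t)) dt = -3*exp(4)/2 - 3*exp(-4)/2 + 3; the area of that piece is -3 + 3*exp(-4)/2 + 3*exp(4)/2.
∫[0,2] (3*exp(2*t) - 3*exp(-2*t)) dt = -3 + 3*exp(-4)/2 + 3*exp(4)/2.
Total area = (-3 + 3*exp(-4)/2 + 3*exp(4)/2) + (-3 + 3*exp(-4)/2 + 3*exp(4)/2) = -6 + 3*exp(-4) + 3*exp(4).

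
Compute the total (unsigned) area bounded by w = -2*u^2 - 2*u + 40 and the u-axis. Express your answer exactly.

243

The curve meets the u-axis where -2*u^2 - 2*u + 40 = 0, i.e. -2*(u - 4)*(u + 5) = 0, at u = -5, 4.
On [-5, 4] the curve lies above the axis; ∫[-5,4] (-2*u^2 - 2*u + 40) du = 243, giving area 243.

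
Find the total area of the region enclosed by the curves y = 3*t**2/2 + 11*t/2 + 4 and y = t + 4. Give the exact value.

Set the curves equal: 3*t**2/2 + 11*t/2 + 4 = t + 4, so 3*t**2/2 + 9*t/2 = 0, which factors as 3*t*(t + 3)/2 = 0. The curves meet at t = -3, 0.
On [-3, 0], y = t + 4 is on top; that piece has area ∫[-3,0] (-(3*t**2/2 + 9*t/2)) dt = 27/4.

27/4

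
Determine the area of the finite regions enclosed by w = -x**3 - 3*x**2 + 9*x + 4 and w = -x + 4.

Set the curves equal: -x**3 - 3*x**2 + 9*x + 4 = -x + 4, so -x**3 - 3*x**2 + 10*x = 0, which factors as -x*(x - 2)*(x + 5) = 0. The curves meet at x = -5, 0, 2.
On [-5, 0], w = -x + 4 is on top; that piece has area ∫[-5,0] (-(-x**3 - 3*x**2 + 10*x)) dx = 375/4.
On [0, 2], w = -x**3 - 3*x**2 + 9*x + 4 is on top; that piece has area ∫[0,2] (-x**3 - 3*x**2 + 10*x) dx = 8.
Total enclosed area = 375/4 + 8 = 407/4.

407/4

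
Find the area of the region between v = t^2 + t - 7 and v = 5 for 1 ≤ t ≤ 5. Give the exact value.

The difference (t^2 + t - 7) - (5) = t^2 + t - 12 changes sign at t = 3 inside [1, 5], so split the integral there.
∫[1,3] (t^2 + t - 12) dt = -34/3; the area of that piece is 34/3.
∫[3,5] (t^2 + t - 12) dt = 50/3.
Total area = 34/3 + 50/3 = 28.

28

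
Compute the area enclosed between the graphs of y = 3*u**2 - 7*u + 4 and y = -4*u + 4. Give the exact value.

1/2

Set the curves equal: 3*u**2 - 7*u + 4 = -4*u + 4, so 3*u**2 - 3*u = 0, which factors as 3*u*(u - 1) = 0. The curves meet at u = 0, 1.
On [0, 1], y = -4*u + 4 is on top; that piece has area ∫[0,1] (-(3*u**2 - 3*u)) du = 1/2.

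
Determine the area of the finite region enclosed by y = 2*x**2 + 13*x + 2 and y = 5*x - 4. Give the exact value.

Set the curves equal: 2*x**2 + 13*x + 2 = 5*x - 4, so 2*x**2 + 8*x + 6 = 0, which factors as 2*(x + 1)*(x + 3) = 0. The curves meet at x = -3, -1.
On [-3, -1], y = 5*x - 4 is on top; that piece has area ∫[-3,-1] (-(2*x**2 + 8*x + 6)) dx = 8/3.

8/3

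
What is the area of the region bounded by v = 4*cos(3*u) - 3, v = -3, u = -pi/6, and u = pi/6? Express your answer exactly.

On [-pi/6, pi/6], (4*cos(3*u) - 3) - (-3) = 4*cos(3*u) is ≥ 0 throughout, so the area is a single integral of |4*cos(3*u)|.
∫[-pi/6,pi/6] (4*cos(3*u)) du = 8/3.

8/3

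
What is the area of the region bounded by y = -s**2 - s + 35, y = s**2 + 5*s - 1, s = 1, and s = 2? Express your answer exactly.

On [1, 2], (-s**2 - s + 35) - (s**2 + 5*s - 1) = -2*s**2 - 6*s + 36 is ≥ 0 throughout, so the area is a single integral of |-2*s**2 - 6*s + 36|.
∫[1,2] (-2*s**2 - 6*s + 36) ds = 67/3.

67/3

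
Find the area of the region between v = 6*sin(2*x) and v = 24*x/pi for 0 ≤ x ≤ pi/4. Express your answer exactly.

On [0, pi/4], (6*sin(2*x)) - (24*x/pi) = -24*x/pi + 6*sin(2*x) is ≥ 0 throughout, so the area is a single integral of |-24*x/pi + 6*sin(2*x)|.
∫[0,pi/4] (-24*x/pi + 6*sin(2*x)) dx = 3 - 3*pi/4.

3 - 3*pi/4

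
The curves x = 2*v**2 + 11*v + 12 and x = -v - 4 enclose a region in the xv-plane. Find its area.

8/3

Both boundary curves give x as a function of v, so integrate with respect to v. Setting them equal: 2*v**2 + 12*v + 16 = 0, i.e. 2*(v + 2)*(v + 4) = 0, so they meet at v = -4, -2.
For v in [-4, -2], x = 2*v**2 + 11*v + 12 is on the left; area = ∫[-4,-2] (-(2*v**2 + 12*v + 16)) dv = 8/3.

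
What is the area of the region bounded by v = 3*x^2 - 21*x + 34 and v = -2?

1/2

Set the curves equal: 3*x^2 - 21*x + 34 = -2, so 3*x^2 - 21*x + 36 = 0, which factors as 3*(x - 4)*(x - 3) = 0. The curves meet at x = 3, 4.
On [3, 4], v = -2 is on top; that piece has area ∫[3,4] (-(3*x^2 - 21*x + 36)) dx = 1/2.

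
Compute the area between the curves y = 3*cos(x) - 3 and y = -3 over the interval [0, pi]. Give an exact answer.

The difference (3*cos(x) - 3) - (-3) = 3*cos(x) changes sign at x = pi/2 inside [0, pi], so split the integral there.
∫[0,pi/2] (3*cos(x)) dx = 3.
∫[pi/2,pi] (3*cos(x)) dx = -3; the area of that piece is 3.
Total area = 3 + 3 = 6.

6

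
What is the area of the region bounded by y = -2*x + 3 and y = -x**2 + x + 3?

Set the curves equal: -2*x + 3 = -x**2 + x + 3, so x**2 - 3*x = 0, which factors as x*(x - 3) = 0. The curves meet at x = 0, 3.
On [0, 3], y = -x**2 + x + 3 is on top; that piece has area ∫[0,3] (-(x**2 - 3*x)) dx = 9/2.

9/2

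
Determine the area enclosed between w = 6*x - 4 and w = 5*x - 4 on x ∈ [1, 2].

On [1, 2], (6*x - 4) - (5*x - 4) = x is ≥ 0 throughout, so the area is a single integral of |x|.
∫[1,2] (x) dx = 3/2.

3/2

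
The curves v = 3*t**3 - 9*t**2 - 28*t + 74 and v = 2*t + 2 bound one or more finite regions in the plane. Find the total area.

1221/4

Set the curves equal: 3*t**3 - 9*t**2 - 28*t + 74 = 2*t + 2, so 3*t**3 - 9*t**2 - 30*t + 72 = 0, which factors as 3*(t - 4)*(t - 2)*(t + 3) = 0. The curves meet at t = -3, 2, 4.
On [-3, 2], v = 3*t**3 - 9*t**2 - 28*t + 74 is on top; that piece has area ∫[-3,2] (3*t**3 - 9*t**2 - 30*t + 72) dt = 1125/4.
On [2, 4], v = 2*t + 2 is on top; that piece has area ∫[2,4] (-(3*t**3 - 9*t**2 - 30*t + 72)) dt = 24.
Total enclosed area = 1125/4 + 24 = 1221/4.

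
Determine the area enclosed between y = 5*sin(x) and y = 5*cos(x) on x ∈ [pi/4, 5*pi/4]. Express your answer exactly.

On [pi/4, 5*pi/4], (5*sin(x)) - (5*cos(x)) = 5*sin(x) - 5*cos(x) is ≥ 0 throughout, so the area is a single integral of |5*sin(x) - 5*cos(x)|.
∫[pi/4,5*pi/4] (5*sin(x) - 5*cos(x)) dx = 10*sqrt(2).

10*sqrt(2)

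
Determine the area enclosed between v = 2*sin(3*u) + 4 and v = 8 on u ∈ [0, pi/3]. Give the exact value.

On [0, pi/3], (2*sin(3*u) + 4) - (8) = 2*sin(3*u) - 4 is ≤ 0 throughout, so the area is a single integral of |2*sin(3*u) - 4|.
∫[0,pi/3] (2*sin(3*u) - 4) du = 4/3 - 4*pi/3; the area of that piece is -4/3 + 4*pi/3.

-4/3 + 4*pi/3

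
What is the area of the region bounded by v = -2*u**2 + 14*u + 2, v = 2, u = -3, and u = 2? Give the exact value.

311/3

The difference (-2*u**2 + 14*u + 2) - (2) = -2*u**2 + 14*u changes sign at u = 0 inside [-3, 2], so split the integral there.
∫[-3,0] (-2*u**2 + 14*u) du = -81; the area of that piece is 81.
∫[0,2] (-2*u**2 + 14*u) du = 68/3.
Total area = 81 + 68/3 = 311/3.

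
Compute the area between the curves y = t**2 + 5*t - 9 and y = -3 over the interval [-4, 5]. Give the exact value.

The difference (t**2 + 5*t - 9) - (-3) = t**2 + 5*t - 6 changes sign at t = 1 inside [-4, 5], so split the integral there.
∫[-4,1] (t**2 + 5*t - 6) dt = -275/6; the area of that piece is 275/6.
∫[1,5] (t**2 + 5*t - 6) dt = 232/3.
Total area = 275/6 + 232/3 = 739/6.

739/6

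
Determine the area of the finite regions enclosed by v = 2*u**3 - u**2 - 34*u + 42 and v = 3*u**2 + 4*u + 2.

2521/6

Set the curves equal: 2*u**3 - u**2 - 34*u + 42 = 3*u**2 + 4*u + 2, so 2*u**3 - 4*u**2 - 38*u + 40 = 0, which factors as 2*(u - 5)*(u - 1)*(u + 4) = 0. The curves meet at u = -4, 1, 5.
On [-4, 1], v = 2*u**3 - u**2 - 34*u + 42 is on top; that piece has area ∫[-4,1] (2*u**3 - 4*u**2 - 38*u + 40) du = 1625/6.
On [1, 5], v = 3*u**2 + 4*u + 2 is on top; that piece has area ∫[1,5] (-(2*u**3 - 4*u**2 - 38*u + 40)) du = 448/3.
Total enclosed area = 1625/6 + 448/3 = 2521/6.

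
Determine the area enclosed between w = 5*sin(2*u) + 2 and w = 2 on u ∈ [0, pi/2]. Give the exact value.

On [0, pi/2], (5*sin(2*u) + 2) - (2) = 5*sin(2*u) is ≥ 0 throughout, so the area is a single integral of |5*sin(2*u)|.
∫[0,pi/2] (5*sin(2*u)) du = 5.

5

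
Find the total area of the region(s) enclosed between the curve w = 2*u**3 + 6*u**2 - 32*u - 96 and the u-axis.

517

The curve meets the u-axis where 2*u**3 + 6*u**2 - 32*u - 96 = 0, i.e. 2*(u - 4)*(u + 3)*(u + 4) = 0, at u = -4, -3, 4.
On [-4, -3] the curve lies above the axis; ∫[-4,-3] (2*u**3 + 6*u**2 - 32*u - 96) du = 5/2, giving area 5/2.
On [-3, 4] the curve lies below the axis; ∫[-3,4] (2*u**3 + 6*u**2 - 32*u - 96) du = -1029/2, giving area 1029/2.
Total area = 5/2 + 1029/2 = 517.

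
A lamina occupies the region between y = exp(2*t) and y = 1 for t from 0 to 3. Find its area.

-7/2 + exp(6)/2

On [0, 3], (exp(2*t)) - (1) = exp(2*t) - 1 is ≥ 0 throughout, so the area is a single integral of |exp(2*t) - 1|.
∫[0,3] (exp(2*t) - 1) dt = -7/2 + exp(6)/2.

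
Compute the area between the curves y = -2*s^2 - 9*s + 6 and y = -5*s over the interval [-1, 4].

The difference (-2*s^2 - 9*s + 6) - (-5*s) = -2*s^2 - 4*s + 6 changes sign at s = 1 inside [-1, 4], so split the integral there.
∫[-1,1] (-2*s^2 - 4*s + 6) ds = 32/3.
∫[1,4] (-2*s^2 - 4*s + 6) ds = -54; the area of that piece is 54.
Total area = 32/3 + 54 = 194/3.

194/3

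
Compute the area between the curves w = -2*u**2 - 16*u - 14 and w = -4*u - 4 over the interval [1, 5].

800/3

On [1, 5], (-2*u**2 - 16*u - 14) - (-4*u - 4) = -2*u**2 - 12*u - 10 is ≤ 0 throughout, so the area is a single integral of |-2*u**2 - 12*u - 10|.
∫[1,5] (-2*u**2 - 12*u - 10) du = -800/3; the area of that piece is 800/3.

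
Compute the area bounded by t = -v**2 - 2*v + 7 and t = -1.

36

Both boundary curves give t as a function of v, so integrate with respect to v. Setting them equal: -v**2 - 2*v + 8 = 0, i.e. -(v - 2)*(v + 4) = 0, so they meet at v = -4, 2.
For v in [-4, 2], t = -v**2 - 2*v + 7 is on the right; area = ∫[-4,2] (-v**2 - 2*v + 8) dv = 36.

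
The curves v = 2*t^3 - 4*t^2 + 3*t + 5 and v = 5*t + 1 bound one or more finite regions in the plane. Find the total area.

Set the curves equal: 2*t^3 - 4*t^2 + 3*t + 5 = 5*t + 1, so 2*t^3 - 4*t^2 - 2*t + 4 = 0, which factors as 2*(t - 2)*(t - 1)*(t + 1) = 0. The curves meet at t = -1, 1, 2.
On [-1, 1], v = 2*t^3 - 4*t^2 + 3*t + 5 is on top; that piece has area ∫[-1,1] (2*t^3 - 4*t^2 - 2*t + 4) dt = 16/3.
On [1, 2], v = 5*t + 1 is on top; that piece has area ∫[1,2] (-(2*t^3 - 4*t^2 - 2*t + 4)) dt = 5/6.
Total enclosed area = 16/3 + 5/6 = 37/6.

37/6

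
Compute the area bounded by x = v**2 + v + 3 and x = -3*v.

4/3

Both boundary curves give x as a function of v, so integrate with respect to v. Setting them equal: v**2 + 4*v + 3 = 0, i.e. (v + 1)*(v + 3) = 0, so they meet at v = -3, -1.
For v in [-3, -1], x = v**2 + v + 3 is on the left; area = ∫[-3,-1] (-(v**2 + 4*v + 3)) dv = 4/3.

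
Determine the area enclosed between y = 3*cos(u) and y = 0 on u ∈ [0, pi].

The difference (3*cos(u)) - (0) = 3*cos(u) changes sign at u = pi/2 inside [0, pi], so split the integral there.
∫[0,pi/2] (3*cos(u)) du = 3.
∫[pi/2,pi] (3*cos(u)) du = -3; the area of that piece is 3.
Total area = 3 + 3 = 6.

6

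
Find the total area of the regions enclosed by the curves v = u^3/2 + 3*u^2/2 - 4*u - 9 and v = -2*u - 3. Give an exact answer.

Set the curves equal: u^3/2 + 3*u^2/2 - 4*u - 9 = -2*u - 3, so u^3/2 + 3*u^2/2 - 2*u - 6 = 0, which factors as (u - 2)*(u + 2)*(u + 3)/2 = 0. The curves meet at u = -3, -2, 2.
On [-3, -2], v = u^3/2 + 3*u^2/2 - 4*u - 9 is on top; that piece has area ∫[-3,-2] (u^3/2 + 3*u^2/2 - 2*u - 6) du = 3/8.
On [-2, 2], v = -2*u - 3 is on top; that piece has area ∫[-2,2] (-(u^3/2 + 3*u^2/2 - 2*u - 6)) du = 16.
Total enclosed area = 3/8 + 16 = 131/8.

131/8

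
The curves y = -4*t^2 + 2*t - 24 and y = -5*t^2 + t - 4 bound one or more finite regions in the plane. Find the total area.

Set the curves equal: -4*t^2 + 2*t - 24 = -5*t^2 + t - 4, so t^2 + t - 20 = 0, which factors as (t - 4)*(t + 5) = 0. The curves meet at t = -5, 4.
On [-5, 4], y = -5*t^2 + t - 4 is on top; that piece has area ∫[-5,4] (-(t^2 + t - 20)) dt = 243/2.

243/2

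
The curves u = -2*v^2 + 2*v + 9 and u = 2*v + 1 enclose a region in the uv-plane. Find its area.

Both boundary curves give u as a function of v, so integrate with respect to v. Setting them equal: -2*v^2 + 8 = 0, i.e. -2*(v - 2)*(v + 2) = 0, so they meet at v = -2, 2.
For v in [-2, 2], u = -2*v^2 + 2*v + 9 is on the right; area = ∫[-2,2] (-2*v^2 + 8) dv = 64/3.

64/3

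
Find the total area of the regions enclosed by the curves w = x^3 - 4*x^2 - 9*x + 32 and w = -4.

1741/12

Set the curves equal: x^3 - 4*x^2 - 9*x + 32 = -4, so x^3 - 4*x^2 - 9*x + 36 = 0, which factors as (x - 4)*(x - 3)*(x + 3) = 0. The curves meet at x = -3, 3, 4.
On [-3, 3], w = x^3 - 4*x^2 - 9*x + 32 is on top; that piece has area ∫[-3,3] (x^3 - 4*x^2 - 9*x + 36) dx = 144.
On [3, 4], w = -4 is on top; that piece has area ∫[3,4] (-(x^3 - 4*x^2 - 9*x + 36)) dx = 13/12.
Total enclosed area = 144 + 13/12 = 1741/12.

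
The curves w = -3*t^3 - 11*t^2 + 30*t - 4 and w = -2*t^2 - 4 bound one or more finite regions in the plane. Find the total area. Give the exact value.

1221/4

Set the curves equal: -3*t^3 - 11*t^2 + 30*t - 4 = -2*t^2 - 4, so -3*t^3 - 9*t^2 + 30*t = 0, which factors as -3*t*(t - 2)*(t + 5) = 0. The curves meet at t = -5, 0, 2.
On [-5, 0], w = -2*t^2 - 4 is on top; that piece has area ∫[-5,0] (-(-3*t^3 - 9*t^2 + 30*t)) dt = 1125/4.
On [0, 2], w = -3*t^3 - 11*t^2 + 30*t - 4 is on top; that piece has area ∫[0,2] (-3*t^3 - 9*t^2 + 30*t) dt = 24.
Total enclosed area = 1125/4 + 24 = 1221/4.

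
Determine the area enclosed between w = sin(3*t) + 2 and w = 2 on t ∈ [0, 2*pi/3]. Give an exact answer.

The difference (sin(3*t) + 2) - (2) = sin(3*t) changes sign at t = pi/3 inside [0, 2*pi/3], so split the integral there.
∫[0,pi/3] (sin(3*t)) dt = 2/3.
∫[pi/3,2*pi/3] (sin(3*t)) dt = -2/3; the area of that piece is 2/3.
Total area = 2/3 + 2/3 = 4/3.

4/3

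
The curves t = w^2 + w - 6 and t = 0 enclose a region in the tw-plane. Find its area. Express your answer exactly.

125/6

Both boundary curves give t as a function of w, so integrate with respect to w. Setting them equal: w^2 + w - 6 = 0, i.e. (w - 2)*(w + 3) = 0, so they meet at w = -3, 2.
For w in [-3, 2], t = w^2 + w - 6 is on the left; area = ∫[-3,2] (-(w^2 + w - 6)) dw = 125/6.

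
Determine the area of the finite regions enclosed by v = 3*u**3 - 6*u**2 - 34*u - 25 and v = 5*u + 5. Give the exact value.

Set the curves equal: 3*u**3 - 6*u**2 - 34*u - 25 = 5*u + 5, so 3*u**3 - 6*u**2 - 39*u - 30 = 0, which factors as 3*(u - 5)*(u + 1)*(u + 2) = 0. The curves meet at u = -2, -1, 5.
On [-2, -1], v = 3*u**3 - 6*u**2 - 34*u - 25 is on top; that piece has area ∫[-2,-1] (3*u**3 - 6*u**2 - 39*u - 30) du = 13/4.
On [-1, 5], v = 5*u + 5 is on top; that piece has area ∫[-1,5] (-(3*u**3 - 6*u**2 - 39*u - 30)) du = 432.
Total enclosed area = 13/4 + 432 = 1741/4.

1741/4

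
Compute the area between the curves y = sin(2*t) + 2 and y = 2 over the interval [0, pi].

2

The difference (sin(2*t) + 2) - (2) = sin(2*t) changes sign at t = pi/2 inside [0, pi], so split the integral there.
∫[0,pi/2] (sin(2*t)) dt = 1.
∫[pi/2,pi] (sin(2*t)) dt = -1; the area of that piece is 1.
Total area = 1 + 1 = 2.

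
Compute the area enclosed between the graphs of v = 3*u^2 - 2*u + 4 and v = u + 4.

Set the curves equal: 3*u^2 - 2*u + 4 = u + 4, so 3*u^2 - 3*u = 0, which factors as 3*u*(u - 1) = 0. The curves meet at u = 0, 1.
On [0, 1], v = u + 4 is on top; that piece has area ∫[0,1] (-(3*u^2 - 3*u)) du = 1/2.

1/2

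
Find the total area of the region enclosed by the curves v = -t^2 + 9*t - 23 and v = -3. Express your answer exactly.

Set the curves equal: -t^2 + 9*t - 23 = -3, so -t^2 + 9*t - 20 = 0, which factors as -(t - 5)*(t - 4) = 0. The curves meet at t = 4, 5.
On [4, 5], v = -t^2 + 9*t - 23 is on top; that piece has area ∫[4,5] (-t^2 + 9*t - 20) dt = 1/6.

1/6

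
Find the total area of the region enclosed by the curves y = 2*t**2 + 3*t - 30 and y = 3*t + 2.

512/3

Set the curves equal: 2*t**2 + 3*t - 30 = 3*t + 2, so 2*t**2 - 32 = 0, which factors as 2*(t - 4)*(t + 4) = 0. The curves meet at t = -4, 4.
On [-4, 4], y = 3*t + 2 is on top; that piece has area ∫[-4,4] (-(2*t**2 - 32)) dt = 512/3.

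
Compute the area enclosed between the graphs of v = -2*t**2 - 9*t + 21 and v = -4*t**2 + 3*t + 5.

Set the curves equal: -2*t**2 - 9*t + 21 = -4*t**2 + 3*t + 5, so 2*t**2 - 12*t + 16 = 0, which factors as 2*(t - 4)*(t - 2) = 0. The curves meet at t = 2, 4.
On [2, 4], v = -4*t**2 + 3*t + 5 is on top; that piece has area ∫[2,4] (-(2*t**2 - 12*t + 16)) dt = 8/3.

8/3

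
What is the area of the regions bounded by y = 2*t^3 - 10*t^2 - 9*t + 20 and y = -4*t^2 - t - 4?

131/2

Set the curves equal: 2*t^3 - 10*t^2 - 9*t + 20 = -4*t^2 - t - 4, so 2*t^3 - 6*t^2 - 8*t + 24 = 0, which factors as 2*(t - 3)*(t - 2)*(t + 2) = 0. The curves meet at t = -2, 2, 3.
On [-2, 2], y = 2*t^3 - 10*t^2 - 9*t + 20 is on top; that piece has area ∫[-2,2] (2*t^3 - 6*t^2 - 8*t + 24) dt = 64.
On [2, 3], y = -4*t^2 - t - 4 is on top; that piece has area ∫[2,3] (-(2*t^3 - 6*t^2 - 8*t + 24)) dt = 3/2.
Total enclosed area = 64 + 3/2 = 131/2.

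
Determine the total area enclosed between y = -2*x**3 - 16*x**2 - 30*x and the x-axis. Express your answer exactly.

The curve meets the x-axis where -2*x**3 - 16*x**2 - 30*x = 0, i.e. -2*x*(x + 3)*(x + 5) = 0, at x = -5, -3, 0.
On [-5, -3] the curve lies below the axis; ∫[-5,-3] (-2*x**3 - 16*x**2 - 30*x) dx = -32/3, giving area 32/3.
On [-3, 0] the curve lies above the axis; ∫[-3,0] (-2*x**3 - 16*x**2 - 30*x) dx = 63/2, giving area 63/2.
Total area = 32/3 + 63/2 = 253/6.

253/6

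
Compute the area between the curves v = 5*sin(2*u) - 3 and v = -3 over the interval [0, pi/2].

On [0, pi/2], (5*sin(2*u) - 3) - (-3) = 5*sin(2*u) is ≥ 0 throughout, so the area is a single integral of |5*sin(2*u)|.
∫[0,pi/2] (5*sin(2*u)) du = 5.

5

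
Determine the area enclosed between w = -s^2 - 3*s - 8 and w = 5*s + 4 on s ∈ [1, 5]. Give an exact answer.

On [1, 5], (-s^2 - 3*s - 8) - (5*s + 4) = -s^2 - 8*s - 12 is ≤ 0 throughout, so the area is a single integral of |-s^2 - 8*s - 12|.
∫[1,5] (-s^2 - 8*s - 12) ds = -556/3; the area of that piece is 556/3.

556/3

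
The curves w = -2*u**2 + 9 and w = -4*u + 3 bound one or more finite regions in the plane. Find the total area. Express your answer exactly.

Set the curves equal: -2*u**2 + 9 = -4*u + 3, so -2*u**2 + 4*u + 6 = 0, which factors as -2*(u - 3)*(u + 1) = 0. The curves meet at u = -1, 3.
On [-1, 3], w = -2*u**2 + 9 is on top; that piece has area ∫[-1,3] (-2*u**2 + 4*u + 6) du = 64/3.

64/3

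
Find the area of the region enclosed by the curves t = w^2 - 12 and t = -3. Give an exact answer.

Both boundary curves give t as a function of w, so integrate with respect to w. Setting them equal: w^2 - 9 = 0, i.e. (w - 3)*(w + 3) = 0, so they meet at w = -3, 3.
For w in [-3, 3], t = w^2 - 12 is on the left; area = ∫[-3,3] (-(w^2 - 9)) dw = 36.

36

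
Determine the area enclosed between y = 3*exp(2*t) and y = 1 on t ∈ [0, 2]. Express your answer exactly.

On [0, 2], (3*exp(2*t)) - (1) = 3*exp(2*t) - 1 is ≥ 0 throughout, so the area is a single integral of |3*exp(2*t) - 1|.
∫[0,2] (3*exp(2*t) - 1) dt = -7/2 + 3*exp(4)/2.

-7/2 + 3*exp(4)/2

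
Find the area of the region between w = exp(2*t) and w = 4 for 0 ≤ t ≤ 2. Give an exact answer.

The difference (exp(2*t)) - (4) = exp(2*t) - 4 changes sign at t = log(2) inside [0, 2], so split the integral there.
∫[0,log(2)] (exp(2*t) - 4) dt = 3/2 - log(16); the area of that piece is -3/2 + log(16).
∫[log(2),2] (exp(2*t) - 4) dt = -10 + 4*log(2) + exp(4)/2.
Total area = (-3/2 + log(16)) + (-10 + 4*log(2) + exp(4)/2) = -23/2 + 8*log(2) + exp(4)/2.

-23/2 + 8*log(2) + exp(4)/2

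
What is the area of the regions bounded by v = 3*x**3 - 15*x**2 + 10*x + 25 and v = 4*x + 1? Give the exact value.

253/4

Set the curves equal: 3*x**3 - 15*x**2 + 10*x + 25 = 4*x + 1, so 3*x**3 - 15*x**2 + 6*x + 24 = 0, which factors as 3*(x - 4)*(x - 2)*(x + 1) = 0. The curves meet at x = -1, 2, 4.
On [-1, 2], v = 3*x**3 - 15*x**2 + 10*x + 25 is on top; that piece has area ∫[-1,2] (3*x**3 - 15*x**2 + 6*x + 24) dx = 189/4.
On [2, 4], v = 4*x + 1 is on top; that piece has area ∫[2,4] (-(3*x**3 - 15*x**2 + 6*x + 24)) dx = 16.
Total enclosed area = 189/4 + 16 = 253/4.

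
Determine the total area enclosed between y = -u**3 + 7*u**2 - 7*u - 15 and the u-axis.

148/3

The curve meets the u-axis where -u**3 + 7*u**2 - 7*u - 15 = 0, i.e. -(u - 5)*(u - 3)*(u + 1) = 0, at u = -1, 3, 5.
On [-1, 3] the curve lies below the axis; ∫[-1,3] (-u**3 + 7*u**2 - 7*u - 15) du = -128/3, giving area 128/3.
On [3, 5] the curve lies above the axis; ∫[3,5] (-u**3 + 7*u**2 - 7*u - 15) du = 20/3, giving area 20/3.
Total area = 128/3 + 20/3 = 148/3.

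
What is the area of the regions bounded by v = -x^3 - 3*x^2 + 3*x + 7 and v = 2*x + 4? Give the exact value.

8

Set the curves equal: -x^3 - 3*x^2 + 3*x + 7 = 2*x + 4, so -x^3 - 3*x^2 + x + 3 = 0, which factors as -(x - 1)*(x + 1)*(x + 3) = 0. The curves meet at x = -3, -1, 1.
On [-3, -1], v = 2*x + 4 is on top; that piece has area ∫[-3,-1] (-(-x^3 - 3*x^2 + x + 3)) dx = 4.
On [-1, 1], v = -x^3 - 3*x^2 + 3*x + 7 is on top; that piece has area ∫[-1,1] (-x^3 - 3*x^2 + x + 3) dx = 4.
Total enclosed area = 4 + 4 = 8.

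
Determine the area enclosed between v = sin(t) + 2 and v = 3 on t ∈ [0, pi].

-2 + pi

On [0, pi], (sin(t) + 2) - (3) = sin(t) - 1 is ≤ 0 throughout, so the area is a single integral of |sin(t) - 1|.
∫[0,pi] (sin(t) - 1) dt = 2 - pi; the area of that piece is -2 + pi.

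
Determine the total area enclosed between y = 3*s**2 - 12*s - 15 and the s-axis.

108

The curve meets the s-axis where 3*s**2 - 12*s - 15 = 0, i.e. 3*(s - 5)*(s + 1) = 0, at s = -1, 5.
On [-1, 5] the curve lies below the axis; ∫[-1,5] (3*s**2 - 12*s - 15) ds = -108, giving area 108.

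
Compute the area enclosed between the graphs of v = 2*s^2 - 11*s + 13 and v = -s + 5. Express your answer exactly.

Set the curves equal: 2*s^2 - 11*s + 13 = -s + 5, so 2*s^2 - 10*s + 8 = 0, which factors as 2*(s - 4)*(s - 1) = 0. The curves meet at s = 1, 4.
On [1, 4], v = -s + 5 is on top; that piece has area ∫[1,4] (-(2*s^2 - 10*s + 8)) ds = 9.

9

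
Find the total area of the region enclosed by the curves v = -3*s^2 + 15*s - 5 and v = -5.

125/2

Set the curves equal: -3*s^2 + 15*s - 5 = -5, so -3*s^2 + 15*s = 0, which factors as -3*s*(s - 5) = 0. The curves meet at s = 0, 5.
On [0, 5], v = -3*s^2 + 15*s - 5 is on top; that piece has area ∫[0,5] (-3*s^2 + 15*s) ds = 125/2.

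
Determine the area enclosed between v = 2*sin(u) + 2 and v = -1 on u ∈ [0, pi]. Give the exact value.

On [0, pi], (2*sin(u) + 2) - (-1) = 2*sin(u) + 3 is ≥ 0 throughout, so the area is a single integral of |2*sin(u) + 3|.
∫[0,pi] (2*sin(u) + 3) du = 4 + 3*pi.

4 + 3*pi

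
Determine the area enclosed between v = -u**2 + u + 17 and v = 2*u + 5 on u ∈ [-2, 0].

70/3

On [-2, 0], (-u**2 + u + 17) - (2*u + 5) = -u**2 - u + 12 is ≥ 0 throughout, so the area is a single integral of |-u**2 - u + 12|.
∫[-2,0] (-u**2 - u + 12) du = 70/3.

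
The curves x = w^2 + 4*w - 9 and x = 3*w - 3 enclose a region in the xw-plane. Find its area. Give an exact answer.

Both boundary curves give x as a function of w, so integrate with respect to w. Setting them equal: w^2 + w - 6 = 0, i.e. (w - 2)*(w + 3) = 0, so they meet at w = -3, 2.
For w in [-3, 2], x = w^2 + 4*w - 9 is on the left; area = ∫[-3,2] (-(w^2 + w - 6)) dw = 125/6.

125/6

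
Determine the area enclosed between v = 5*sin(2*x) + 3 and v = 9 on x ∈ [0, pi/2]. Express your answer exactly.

-5 + 3*pi

On [0, pi/2], (5*sin(2*x) + 3) - (9) = 5*sin(2*x) - 6 is ≤ 0 throughout, so the area is a single integral of |5*sin(2*x) - 6|.
∫[0,pi/2] (5*sin(2*x) - 6) dx = 5 - 3*pi; the area of that piece is -5 + 3*pi.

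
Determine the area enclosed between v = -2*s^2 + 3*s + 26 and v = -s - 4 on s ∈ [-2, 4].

156

On [-2, 4], (-2*s^2 + 3*s + 26) - (-s - 4) = -2*s^2 + 4*s + 30 is ≥ 0 throughout, so the area is a single integral of |-2*s^2 + 4*s + 30|.
∫[-2,4] (-2*s^2 + 4*s + 30) ds = 156.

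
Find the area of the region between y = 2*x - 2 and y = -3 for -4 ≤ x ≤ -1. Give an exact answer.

12

On [-4, -1], (2*x - 2) - (-3) = 2*x + 1 is ≤ 0 throughout, so the area is a single integral of |2*x + 1|.
∫[-4,-1] (2*x + 1) dx = -12; the area of that piece is 12.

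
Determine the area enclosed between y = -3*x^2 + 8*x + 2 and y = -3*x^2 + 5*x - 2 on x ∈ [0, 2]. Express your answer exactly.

14

On [0, 2], (-3*x^2 + 8*x + 2) - (-3*x^2 + 5*x - 2) = 3*x + 4 is ≥ 0 throughout, so the area is a single integral of |3*x + 4|.
∫[0,2] (3*x + 4) dx = 14.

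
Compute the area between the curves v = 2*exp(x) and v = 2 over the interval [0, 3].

On [0, 3], (2*exp(x)) - (2) = 2*exp(x) - 2 is ≥ 0 throughout, so the area is a single integral of |2*exp(x) - 2|.
∫[0,3] (2*exp(x) - 2) dx = -8 + 2*exp(3).

-8 + 2*exp(3)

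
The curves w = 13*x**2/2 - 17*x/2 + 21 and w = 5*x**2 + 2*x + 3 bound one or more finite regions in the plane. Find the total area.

Set the curves equal: 13*x**2/2 - 17*x/2 + 21 = 5*x**2 + 2*x + 3, so 3*x**2/2 - 21*x/2 + 18 = 0, which factors as 3*(x - 4)*(x - 3)/2 = 0. The curves meet at x = 3, 4.
On [3, 4], w = 5*x**2 + 2*x + 3 is on top; that piece has area ∫[3,4] (-(3*x**2/2 - 21*x/2 + 18)) dx = 1/4.

1/4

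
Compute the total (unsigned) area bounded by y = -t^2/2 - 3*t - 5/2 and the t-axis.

16/3

The curve meets the t-axis where -t^2/2 - 3*t - 5/2 = 0, i.e. -(t + 1)*(t + 5)/2 = 0, at t = -5, -1.
On [-5, -1] the curve lies above the axis; ∫[-5,-1] (-t^2/2 - 3*t - 5/2) dt = 16/3, giving area 16/3.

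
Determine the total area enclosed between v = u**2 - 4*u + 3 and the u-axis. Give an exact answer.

4/3

The curve meets the u-axis where u**2 - 4*u + 3 = 0, i.e. (u - 3)*(u - 1) = 0, at u = 1, 3.
On [1, 3] the curve lies below the axis; ∫[1,3] (u**2 - 4*u + 3) du = -4/3, giving area 4/3.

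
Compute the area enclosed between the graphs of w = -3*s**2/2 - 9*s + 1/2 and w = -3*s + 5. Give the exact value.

2

Set the curves equal: -3*s**2/2 - 9*s + 1/2 = -3*s + 5, so -3*s**2/2 - 6*s - 9/2 = 0, which factors as -3*(s + 1)*(s + 3)/2 = 0. The curves meet at s = -3, -1.
On [-3, -1], w = -3*s**2/2 - 9*s + 1/2 is on top; that piece has area ∫[-3,-1] (-3*s**2/2 - 6*s - 9/2) ds = 2.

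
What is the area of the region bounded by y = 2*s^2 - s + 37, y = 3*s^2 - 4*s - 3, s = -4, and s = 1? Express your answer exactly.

On [-4, 1], (2*s^2 - s + 37) - (3*s^2 - 4*s - 3) = -s^2 + 3*s + 40 is ≥ 0 throughout, so the area is a single integral of |-s^2 + 3*s + 40|.
∫[-4,1] (-s^2 + 3*s + 40) ds = 935/6.

935/6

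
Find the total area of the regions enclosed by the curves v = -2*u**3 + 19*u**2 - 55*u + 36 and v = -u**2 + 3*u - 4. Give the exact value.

Set the curves equal: -2*u**3 + 19*u**2 - 55*u + 36 = -u**2 + 3*u - 4, so -2*u**3 + 20*u**2 - 58*u + 40 = 0, which factors as -2*(u - 5)*(u - 4)*(u - 1) = 0. The curves meet at u = 1, 4, 5.
On [1, 4], v = -u**2 + 3*u - 4 is on top; that piece has area ∫[1,4] (-(-2*u**3 + 20*u**2 - 58*u + 40)) du = 45/2.
On [4, 5], v = -2*u**3 + 19*u**2 - 55*u + 36 is on top; that piece has area ∫[4,5] (-2*u**3 + 20*u**2 - 58*u + 40) du = 7/6.
Total enclosed area = 45/2 + 7/6 = 71/3.

71/3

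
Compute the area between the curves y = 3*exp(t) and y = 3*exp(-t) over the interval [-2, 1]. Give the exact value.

-12 + 3*exp(-2) + 3*exp(-1) + 3*exp(1) + 3*exp(2)

The difference (3*exp(t)) - (3*exp(-t)) = 3*exp(t) - 3*exp(-t) changes sign at t = 0 inside [-2, 1], so split the integral there.
∫[-2,0] (3*exp(t) - 3*exp(-t)) dt = -3*exp(2) - 3*exp(-2) + 6; the area of that piece is -6 + 3*exp(-2) + 3*exp(2).
∫[0,1] (3*exp(t) - 3*exp(-t)) dt = -6 + 3*exp(-1) + 3*exp(1).
Total area = (-6 + 3*exp(-2) + 3*exp(2)) + (-6 + 3*exp(-1) + 3*exp(1)) = -12 + 3*exp(-2) + 3*exp(-1) + 3*exp(1) + 3*exp(2).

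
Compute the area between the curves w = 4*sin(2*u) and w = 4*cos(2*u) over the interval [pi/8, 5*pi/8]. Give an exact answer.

4*sqrt(2)

On [pi/8, 5*pi/8], (4*sin(2*u)) - (4*cos(2*u)) = 4*sin(2*u) - 4*cos(2*u) is ≥ 0 throughout, so the area is a single integral of |4*sin(2*u) - 4*cos(2*u)|.
∫[pi/8,5*pi/8] (4*sin(2*u) - 4*cos(2*u)) du = 4*sqrt(2).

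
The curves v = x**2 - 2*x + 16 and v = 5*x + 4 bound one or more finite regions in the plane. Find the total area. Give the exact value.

Set the curves equal: x**2 - 2*x + 16 = 5*x + 4, so x**2 - 7*x + 12 = 0, which factors as (x - 4)*(x - 3) = 0. The curves meet at x = 3, 4.
On [3, 4], v = 5*x + 4 is on top; that piece has area ∫[3,4] (-(x**2 - 7*x + 12)) dx = 1/6.

1/6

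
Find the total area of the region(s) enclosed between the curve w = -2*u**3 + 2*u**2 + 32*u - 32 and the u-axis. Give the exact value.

863/3

The curve meets the u-axis where -2*u**3 + 2*u**2 + 32*u - 32 = 0, i.e. -2*(u - 4)*(u - 1)*(u + 4) = 0, at u = -4, 1, 4.
On [-4, 1] the curve lies below the axis; ∫[-4,1] (-2*u**3 + 2*u**2 + 32*u - 32) du = -1375/6, giving area 1375/6.
On [1, 4] the curve lies above the axis; ∫[1,4] (-2*u**3 + 2*u**2 + 32*u - 32) du = 117/2, giving area 117/2.
Total area = 1375/6 + 117/2 = 863/3.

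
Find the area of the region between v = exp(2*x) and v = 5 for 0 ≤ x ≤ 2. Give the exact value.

The difference (exp(2*x)) - (5) = exp(2*x) - 5 changes sign at x = log(5)/2 inside [0, 2], so split the integral there.
∫[0,log(5)/2] (exp(2*x) - 5) dx = 2 - 5*log(5)/2; the area of that piece is -2 + 5*log(5)/2.
∫[log(5)/2,2] (exp(2*x) - 5) dx = -25/2 + 5*log(5)/2 + exp(4)/2.
Total area = (-2 + 5*log(5)/2) + (-25/2 + 5*log(5)/2 + exp(4)/2) = -29/2 + 5*log(5) + exp(4)/2.

-29/2 + 5*log(5) + exp(4)/2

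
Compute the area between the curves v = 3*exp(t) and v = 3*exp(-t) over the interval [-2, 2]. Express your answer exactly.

-12 + 6*exp(-2) + 6*exp(2)

The difference (3*exp(t)) - (3*exp(-t)) = 3*exp(t) - 3*exp(-t) changes sign at t = 0 inside [-2, 2], so split the integral there.
∫[-2,0] (3*exp(t) - 3*exp(-t)) dt = -3*exp(2) - 3*exp(-2) + 6; the area of that piece is -6 + 3*exp(-2) + 3*exp(2).
∫[0,2] (3*exp(t) - 3*exp(-t)) dt = -6 + 3*exp(-2) + 3*exp(2).
Total area = (-6 + 3*exp(-2) + 3*exp(2)) + (-6 + 3*exp(-2) + 3*exp(2)) = -12 + 6*exp(-2) + 6*exp(2).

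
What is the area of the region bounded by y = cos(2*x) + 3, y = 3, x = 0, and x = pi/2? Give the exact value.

1

The difference (cos(2*x) + 3) - (3) = cos(2*x) changes sign at x = pi/4 inside [0, pi/2], so split the integral there.
∫[0,pi/4] (cos(2*x)) dx = 1/2.
∫[pi/4,pi/2] (cos(2*x)) dx = -1/2; the area of that piece is 1/2.
Total area = 1/2 + 1/2 = 1.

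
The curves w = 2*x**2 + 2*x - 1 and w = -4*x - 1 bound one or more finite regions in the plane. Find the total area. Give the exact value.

9

Set the curves equal: 2*x**2 + 2*x - 1 = -4*x - 1, so 2*x**2 + 6*x = 0, which factors as 2*x*(x + 3) = 0. The curves meet at x = -3, 0.
On [-3, 0], w = -4*x - 1 is on top; that piece has area ∫[-3,0] (-(2*x**2 + 6*x)) dx = 9.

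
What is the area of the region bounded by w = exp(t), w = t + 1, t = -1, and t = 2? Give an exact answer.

-9/2 - exp(-1) + exp(2)

On [-1, 2], (exp(t)) - (t + 1) = -t + exp(t) - 1 is ≥ 0 throughout, so the area is a single integral of |-t + exp(t) - 1|.
∫[-1,2] (-t + exp(t) - 1) dt = -9/2 - exp(-1) + exp(2).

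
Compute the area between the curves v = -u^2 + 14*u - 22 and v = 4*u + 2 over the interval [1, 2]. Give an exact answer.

34/3

On [1, 2], (-u^2 + 14*u - 22) - (4*u + 2) = -u^2 + 10*u - 24 is ≤ 0 throughout, so the area is a single integral of |-u^2 + 10*u - 24|.
∫[1,2] (-u^2 + 10*u - 24) du = -34/3; the area of that piece is 34/3.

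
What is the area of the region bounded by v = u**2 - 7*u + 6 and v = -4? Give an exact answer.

9/2

Set the curves equal: u**2 - 7*u + 6 = -4, so u**2 - 7*u + 10 = 0, which factors as (u - 5)*(u - 2) = 0. The curves meet at u = 2, 5.
On [2, 5], v = -4 is on top; that piece has area ∫[2,5] (-(u**2 - 7*u + 10)) du = 9/2.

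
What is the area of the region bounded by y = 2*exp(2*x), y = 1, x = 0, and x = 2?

On [0, 2], (2*exp(2*x)) - (1) = 2*exp(2*x) - 1 is ≥ 0 throughout, so the area is a single integral of |2*exp(2*x) - 1|.
∫[0,2] (2*exp(2*x) - 1) dx = -3 + exp(4).

-3 + exp(4)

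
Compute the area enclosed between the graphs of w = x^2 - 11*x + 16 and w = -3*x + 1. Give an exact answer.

4/3

Set the curves equal: x^2 - 11*x + 16 = -3*x + 1, so x^2 - 8*x + 15 = 0, which factors as (x - 5)*(x - 3) = 0. The curves meet at x = 3, 5.
On [3, 5], w = -3*x + 1 is on top; that piece has area ∫[3,5] (-(x^2 - 8*x + 15)) dx = 4/3.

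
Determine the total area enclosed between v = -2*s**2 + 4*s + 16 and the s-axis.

The curve meets the s-axis where -2*s**2 + 4*s + 16 = 0, i.e. -2*(s - 4)*(s + 2) = 0, at s = -2, 4.
On [-2, 4] the curve lies above the axis; ∫[-2,4] (-2*s**2 + 4*s + 16) ds = 72, giving area 72.

72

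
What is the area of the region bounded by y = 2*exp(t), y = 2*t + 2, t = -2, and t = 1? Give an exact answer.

-3 - 2*exp(-2) + 2*exp(1)

On [-2, 1], (2*exp(t)) - (2*t + 2) = -2*t + 2*exp(t) - 2 is ≥ 0 throughout, so the area is a single integral of |-2*t + 2*exp(t) - 2|.
∫[-2,1] (-2*t + 2*exp(t) - 2) dt = -3 - 2*exp(-2) + 2*exp(1).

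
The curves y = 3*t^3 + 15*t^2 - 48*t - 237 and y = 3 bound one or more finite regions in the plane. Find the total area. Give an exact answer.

Set the curves equal: 3*t^3 + 15*t^2 - 48*t - 237 = 3, so 3*t^3 + 15*t^2 - 48*t - 240 = 0, which factors as 3*(t - 4)*(t + 4)*(t + 5) = 0. The curves meet at t = -5, -4, 4.
On [-5, -4], y = 3*t^3 + 15*t^2 - 48*t - 237 is on top; that piece has area ∫[-5,-4] (3*t^3 + 15*t^2 - 48*t - 240) dt = 17/4.
On [-4, 4], y = 3 is on top; that piece has area ∫[-4,4] (-(3*t^3 + 15*t^2 - 48*t - 240)) dt = 1280.
Total enclosed area = 17/4 + 1280 = 5137/4.

5137/4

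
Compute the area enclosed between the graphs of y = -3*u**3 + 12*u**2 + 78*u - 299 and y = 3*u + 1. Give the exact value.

4019/2

Set the curves equal: -3*u**3 + 12*u**2 + 78*u - 299 = 3*u + 1, so -3*u**3 + 12*u**2 + 75*u - 300 = 0, which factors as -3*(u - 5)*(u - 4)*(u + 5) = 0. The curves meet at u = -5, 4, 5.
On [-5, 4], y = 3*u + 1 is on top; that piece has area ∫[-5,4] (-(-3*u**3 + 12*u**2 + 75*u - 300)) du = 8019/4.
On [4, 5], y = -3*u**3 + 12*u**2 + 78*u - 299 is on top; that piece has area ∫[4,5] (-3*u**3 + 12*u**2 + 75*u - 300) du = 19/4.
Total enclosed area = 8019/4 + 19/4 = 4019/2.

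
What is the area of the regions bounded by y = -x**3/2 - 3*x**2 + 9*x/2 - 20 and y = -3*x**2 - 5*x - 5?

Set the curves equal: -x**3/2 - 3*x**2 + 9*x/2 - 20 = -3*x**2 - 5*x - 5, so -x**3/2 + 19*x/2 - 15 = 0, which factors as -(x - 3)*(x - 2)*(x + 5)/2 = 0. The curves meet at x = -5, 2, 3.
On [-5, 2], y = -3*x**2 - 5*x - 5 is on top; that piece has area ∫[-5,2] (-(-x**3/2 + 19*x/2 - 15)) dx = 1029/8.
On [2, 3], y = -x**3/2 - 3*x**2 + 9*x/2 - 20 is on top; that piece has area ∫[2,3] (-x**3/2 + 19*x/2 - 15) dx = 5/8.
Total enclosed area = 1029/8 + 5/8 = 517/4.

517/4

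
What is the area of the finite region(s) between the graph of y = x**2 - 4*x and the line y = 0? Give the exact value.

32/3

The curve meets the x-axis where x**2 - 4*x = 0, i.e. x*(x - 4) = 0, at x = 0, 4.
On [0, 4] the curve lies below the axis; ∫[0,4] (x**2 - 4*x) dx = -32/3, giving area 32/3.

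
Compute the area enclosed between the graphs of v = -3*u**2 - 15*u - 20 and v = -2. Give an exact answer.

1/2

Set the curves equal: -3*u**2 - 15*u - 20 = -2, so -3*u**2 - 15*u - 18 = 0, which factors as -3*(u + 2)*(u + 3) = 0. The curves meet at u = -3, -2.
On [-3, -2], v = -3*u**2 - 15*u - 20 is on top; that piece has area ∫[-3,-2] (-3*u**2 - 15*u - 18) du = 1/2.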